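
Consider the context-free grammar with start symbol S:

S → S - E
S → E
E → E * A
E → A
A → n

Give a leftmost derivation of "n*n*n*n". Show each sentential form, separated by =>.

S => E => E*A => E*A*A => E*A*A*A => A*A*A*A => n*A*A*A => n*n*A*A => n*n*n*A => n*n*n*n

S => E   [S → E]
E => E*A   [E → E * A]
E*A => E*A*A   [E → E * A]
E*A*A => E*A*A*A   [E → E * A]
E*A*A*A => A*A*A*A   [E → A]
A*A*A*A => n*A*A*A   [A → n]
n*A*A*A => n*n*A*A   [A → n]
n*n*A*A => n*n*n*A   [A → n]
n*n*n*A => n*n*n*n   [A → n]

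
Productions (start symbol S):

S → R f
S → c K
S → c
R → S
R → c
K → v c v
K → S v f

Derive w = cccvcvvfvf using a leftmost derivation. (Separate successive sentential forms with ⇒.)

S ⇒ cK ⇒ cSvf ⇒ ccKvf ⇒ ccSvfvf ⇒ cccKvfvf ⇒ cccvcvvfvf

S ⇒ cK   [S → c K]
cK ⇒ cSvf   [K → S v f]
cSvf ⇒ ccKvf   [S → c K]
ccKvf ⇒ ccSvfvf   [K → S v f]
ccSvfvf ⇒ cccKvfvf   [S → c K]
cccKvfvf ⇒ cccvcvvfvf   [K → v c v]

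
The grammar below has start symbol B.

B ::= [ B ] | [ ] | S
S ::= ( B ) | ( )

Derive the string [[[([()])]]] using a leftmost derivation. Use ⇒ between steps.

B ⇒ [B] ⇒ [[B]] ⇒ [[[B]]] ⇒ [[[S]]] ⇒ [[[(B)]]] ⇒ [[[([B])]]] ⇒ [[[([S])]]] ⇒ [[[([()])]]]

B ⇒ [B]   [B ::= [ B ]]
[B] ⇒ [[B]]   [B ::= [ B ]]
[[B]] ⇒ [[[B]]]   [B ::= [ B ]]
[[[B]]] ⇒ [[[S]]]   [B ::= S]
[[[S]]] ⇒ [[[(B)]]]   [S ::= ( B )]
[[[(B)]]] ⇒ [[[([B])]]]   [B ::= [ B ]]
[[[([B])]]] ⇒ [[[([S])]]]   [B ::= S]
[[[([S])]]] ⇒ [[[([()])]]]   [S ::= ( )]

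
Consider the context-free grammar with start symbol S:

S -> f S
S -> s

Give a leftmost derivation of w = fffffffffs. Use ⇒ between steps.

S ⇒ fS   [S -> f S]
fS ⇒ ffS   [S -> f S]
ffS ⇒ fffS   [S -> f S]
fffS ⇒ ffffS   [S -> f S]
ffffS ⇒ fffffS   [S -> f S]
fffffS ⇒ ffffffS   [S -> f S]
ffffffS ⇒ fffffffS   [S -> f S]
fffffffS ⇒ ffffffffS   [S -> f S]
ffffffffS ⇒ fffffffffS   [S -> f S]
fffffffffS ⇒ fffffffffs   [S -> s]

S ⇒ fS ⇒ ffS ⇒ fffS ⇒ ffffS ⇒ fffffS ⇒ ffffffS ⇒ fffffffS ⇒ ffffffffS ⇒ fffffffffS ⇒ fffffffffs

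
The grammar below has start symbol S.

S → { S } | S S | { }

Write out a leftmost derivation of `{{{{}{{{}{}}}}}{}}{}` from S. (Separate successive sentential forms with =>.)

S => SS => {S}S => {SS}S => {{S}S}S => {{{S}}S}S => {{{SS}}S}S => {{{{}S}}S}S => {{{{}{S}}}S}S => {{{{}{{S}}}}S}S => {{{{}{{SS}}}}S}S => {{{{}{{{}S}}}}S}S => {{{{}{{{}{}}}}}S}S => {{{{}{{{}{}}}}}{}}S => {{{{}{{{}{}}}}}{}}{}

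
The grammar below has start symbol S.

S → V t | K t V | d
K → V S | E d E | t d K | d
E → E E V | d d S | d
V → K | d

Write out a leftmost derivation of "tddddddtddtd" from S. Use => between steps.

S => KtV => tdKtV => tdEdEtV => tdddSdEtV => tdddVtdEtV => tdddKtdEtV => tdddVStdEtV => tdddKStdEtV => tdddVSStdEtV => tddddSStdEtV => tdddddStdEtV => tddddddtdEtV => tddddddtddtV => tddddddtddtd

S => KtV   [S → K t V]
KtV => tdKtV   [K → t d K]
tdKtV => tdEdEtV   [K → E d E]
tdEdEtV => tdddSdEtV   [E → d d S]
tdddSdEtV => tdddVtdEtV   [S → V t]
tdddVtdEtV => tdddKtdEtV   [V → K]
tdddKtdEtV => tdddVStdEtV   [K → V S]
tdddVStdEtV => tdddKStdEtV   [V → K]
tdddKStdEtV => tdddVSStdEtV   [K → V S]
tdddVSStdEtV => tddddSStdEtV   [V → d]
tddddSStdEtV => tdddddStdEtV   [S → d]
tdddddStdEtV => tddddddtdEtV   [S → d]
tddddddtdEtV => tddddddtddtV   [E → d]
tddddddtddtV => tddddddtddtd   [V → d]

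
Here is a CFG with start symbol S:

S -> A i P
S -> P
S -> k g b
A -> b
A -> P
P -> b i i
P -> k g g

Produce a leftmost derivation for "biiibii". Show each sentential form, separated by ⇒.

S ⇒ AiP ⇒ PiP ⇒ biiiP ⇒ biiibii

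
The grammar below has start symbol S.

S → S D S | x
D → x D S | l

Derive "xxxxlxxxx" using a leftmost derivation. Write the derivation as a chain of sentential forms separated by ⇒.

S⇒SDS⇒xDS⇒xxDSS⇒xxxDSSS⇒xxxxDSSSS⇒xxxxlSSSS⇒xxxxlxSSS⇒xxxxlxxSS⇒xxxxlxxxS⇒xxxxlxxxx

S ⇒ SDS   [S → S D S]
SDS ⇒ xDS   [S → x]
xDS ⇒ xxDSS   [D → x D S]
xxDSS ⇒ xxxDSSS   [D → x D S]
xxxDSSS ⇒ xxxxDSSSS   [D → x D S]
xxxxDSSSS ⇒ xxxxlSSSS   [D → l]
xxxxlSSSS ⇒ xxxxlxSSS   [S → x]
xxxxlxSSS ⇒ xxxxlxxSS   [S → x]
xxxxlxxSS ⇒ xxxxlxxxS   [S → x]
xxxxlxxxS ⇒ xxxxlxxxx   [S → x]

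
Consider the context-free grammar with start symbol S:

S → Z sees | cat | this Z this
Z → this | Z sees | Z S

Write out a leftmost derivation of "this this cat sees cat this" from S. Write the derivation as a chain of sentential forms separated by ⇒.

S ⇒ this Z this ⇒ this Z S this ⇒ this Z sees S this ⇒ this Z S sees S this ⇒ this this S sees S this ⇒ this this cat sees S this ⇒ this this cat sees cat this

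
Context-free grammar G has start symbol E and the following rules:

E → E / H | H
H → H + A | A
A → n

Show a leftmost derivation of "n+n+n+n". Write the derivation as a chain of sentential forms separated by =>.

E => H => H+A => H+A+A => H+A+A+A => A+A+A+A => n+A+A+A => n+n+A+A => n+n+n+A => n+n+n+n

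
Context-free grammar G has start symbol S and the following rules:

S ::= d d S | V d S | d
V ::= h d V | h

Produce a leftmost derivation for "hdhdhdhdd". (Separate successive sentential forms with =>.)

S => VdS => hdVdS => hdhdVdS => hdhdhdS => hdhdhdVdS => hdhdhdhdS => hdhdhdhdd

S => VdS   [S ::= V d S]
VdS => hdVdS   [V ::= h d V]
hdVdS => hdhdVdS   [V ::= h d V]
hdhdVdS => hdhdhdS   [V ::= h]
hdhdhdS => hdhdhdVdS   [S ::= V d S]
hdhdhdVdS => hdhdhdhdS   [V ::= h]
hdhdhdhdS => hdhdhdhdd   [S ::= d]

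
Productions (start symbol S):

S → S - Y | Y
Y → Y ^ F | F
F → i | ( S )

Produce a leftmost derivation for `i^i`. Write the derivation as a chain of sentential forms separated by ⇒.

S ⇒ Y ⇒ Y^F ⇒ F^F ⇒ i^F ⇒ i^i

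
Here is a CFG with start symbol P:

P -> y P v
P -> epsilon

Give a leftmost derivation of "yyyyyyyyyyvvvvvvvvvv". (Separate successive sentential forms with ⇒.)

P ⇒ yPv ⇒ yyPvv ⇒ yyyPvvv ⇒ yyyyPvvvv ⇒ yyyyyPvvvvv ⇒ yyyyyyPvvvvvv ⇒ yyyyyyyPvvvvvvv ⇒ yyyyyyyyPvvvvvvvv ⇒ yyyyyyyyyPvvvvvvvvv ⇒ yyyyyyyyyyPvvvvvvvvvv ⇒ yyyyyyyyyyvvvvvvvvvv

P ⇒ yPv   [P -> y P v]
yPv ⇒ yyPvv   [P -> y P v]
yyPvv ⇒ yyyPvvv   [P -> y P v]
yyyPvvv ⇒ yyyyPvvvv   [P -> y P v]
yyyyPvvvv ⇒ yyyyyPvvvvv   [P -> y P v]
yyyyyPvvvvv ⇒ yyyyyyPvvvvvv   [P -> y P v]
yyyyyyPvvvvvv ⇒ yyyyyyyPvvvvvvv   [P -> y P v]
yyyyyyyPvvvvvvv ⇒ yyyyyyyyPvvvvvvvv   [P -> y P v]
yyyyyyyyPvvvvvvvv ⇒ yyyyyyyyyPvvvvvvvvv   [P -> y P v]
yyyyyyyyyPvvvvvvvvv ⇒ yyyyyyyyyyPvvvvvvvvvv   [P -> y P v]
yyyyyyyyyyPvvvvvvvvvv ⇒ yyyyyyyyyyvvvvvvvvvv   [P -> epsilon]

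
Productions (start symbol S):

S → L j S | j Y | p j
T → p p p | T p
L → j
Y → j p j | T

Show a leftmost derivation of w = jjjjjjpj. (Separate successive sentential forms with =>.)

S => LjS => jjS => jjLjS => jjjjS => jjjjLjS => jjjjjjS => jjjjjjpj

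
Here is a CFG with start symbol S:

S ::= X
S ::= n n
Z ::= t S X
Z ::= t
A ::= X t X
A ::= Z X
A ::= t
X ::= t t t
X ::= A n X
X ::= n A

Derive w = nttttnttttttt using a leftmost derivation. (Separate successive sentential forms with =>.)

S => X   [S ::= X]
X => nA   [X ::= n A]
nA => nXtX   [A ::= X t X]
nXtX => nAnXtX   [X ::= A n X]
nAnXtX => nZXnXtX   [A ::= Z X]
nZXnXtX => ntXnXtX   [Z ::= t]
ntXnXtX => nttttnXtX   [X ::= t t t]
nttttnXtX => nttttnttttX   [X ::= t t t]
nttttnttttX => nttttnttttttt   [X ::= t t t]

S=>X=>nA=>nXtX=>nAnXtX=>nZXnXtX=>ntXnXtX=>nttttnXtX=>nttttnttttX=>nttttnttttttt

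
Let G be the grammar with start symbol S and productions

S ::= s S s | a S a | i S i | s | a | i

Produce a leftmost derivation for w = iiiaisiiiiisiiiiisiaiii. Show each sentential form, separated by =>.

S => iSi => iiSii => iiiSiii => iiiaSaiii => iiiaiSiaiii => iiiaisSsiaiii => iiiaisiSisiaiii => iiiaisiiSiisiaiii => iiiaisiiiSiiisiaiii => iiiaisiiiiSiiiisiaiii => iiiaisiiiiiSiiiiisiaiii => iiiaisiiiiisiiiiisiaiii

S => iSi   [S ::= i S i]
iSi => iiSii   [S ::= i S i]
iiSii => iiiSiii   [S ::= i S i]
iiiSiii => iiiaSaiii   [S ::= a S a]
iiiaSaiii => iiiaiSiaiii   [S ::= i S i]
iiiaiSiaiii => iiiaisSsiaiii   [S ::= s S s]
iiiaisSsiaiii => iiiaisiSisiaiii   [S ::= i S i]
iiiaisiSisiaiii => iiiaisiiSiisiaiii   [S ::= i S i]
iiiaisiiSiisiaiii => iiiaisiiiSiiisiaiii   [S ::= i S i]
iiiaisiiiSiiisiaiii => iiiaisiiiiSiiiisiaiii   [S ::= i S i]
iiiaisiiiiSiiiisiaiii => iiiaisiiiiiSiiiiisiaiii   [S ::= i S i]
iiiaisiiiiiSiiiiisiaiii => iiiaisiiiiisiiiiisiaiii   [S ::= s]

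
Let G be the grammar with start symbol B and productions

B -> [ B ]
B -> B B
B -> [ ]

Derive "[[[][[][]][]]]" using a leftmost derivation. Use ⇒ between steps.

B ⇒ [B] ⇒ [[B]] ⇒ [[BB]] ⇒ [[BBB]] ⇒ [[[]BB]] ⇒ [[[][B]B]] ⇒ [[[][BB]B]] ⇒ [[[][[]B]B]] ⇒ [[[][[][]]B]] ⇒ [[[][[][]][]]]

B ⇒ [B]   [B -> [ B ]]
[B] ⇒ [[B]]   [B -> [ B ]]
[[B]] ⇒ [[BB]]   [B -> B B]
[[BB]] ⇒ [[BBB]]   [B -> B B]
[[BBB]] ⇒ [[[]BB]]   [B -> [ ]]
[[[]BB]] ⇒ [[[][B]B]]   [B -> [ B ]]
[[[][B]B]] ⇒ [[[][BB]B]]   [B -> B B]
[[[][BB]B]] ⇒ [[[][[]B]B]]   [B -> [ ]]
[[[][[]B]B]] ⇒ [[[][[][]]B]]   [B -> [ ]]
[[[][[][]]B]] ⇒ [[[][[][]][]]]   [B -> [ ]]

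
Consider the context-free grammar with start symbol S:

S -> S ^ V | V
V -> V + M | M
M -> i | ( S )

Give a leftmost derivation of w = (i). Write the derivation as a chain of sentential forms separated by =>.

S=>V=>M=>(S)=>(V)=>(M)=>(i)

S => V   [S -> V]
V => M   [V -> M]
M => (S)   [M -> ( S )]
(S) => (V)   [S -> V]
(V) => (M)   [V -> M]
(M) => (i)   [M -> i]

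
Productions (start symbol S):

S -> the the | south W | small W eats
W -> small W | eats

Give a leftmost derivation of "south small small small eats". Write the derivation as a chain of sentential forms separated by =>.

S => south W => south small W => south small small W => south small small small W => south small small small eats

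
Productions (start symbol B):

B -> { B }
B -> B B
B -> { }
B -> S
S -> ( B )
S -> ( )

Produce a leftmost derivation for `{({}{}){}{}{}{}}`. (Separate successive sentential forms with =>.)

B => {B} => {BB} => {BBB} => {BBBB} => {BBBBB} => {SBBBB} => {(B)BBBB} => {(BB)BBBB} => {({}B)BBBB} => {({}{})BBBB} => {({}{}){}BBB} => {({}{}){}{}BB} => {({}{}){}{}{}B} => {({}{}){}{}{}{}}

B => {B}   [B -> { B }]
{B} => {BB}   [B -> B B]
{BB} => {BBB}   [B -> B B]
{BBB} => {BBBB}   [B -> B B]
{BBBB} => {BBBBB}   [B -> B B]
{BBBBB} => {SBBBB}   [B -> S]
{SBBBB} => {(B)BBBB}   [S -> ( B )]
{(B)BBBB} => {(BB)BBBB}   [B -> B B]
{(BB)BBBB} => {({}B)BBBB}   [B -> { }]
{({}B)BBBB} => {({}{})BBBB}   [B -> { }]
{({}{})BBBB} => {({}{}){}BBB}   [B -> { }]
{({}{}){}BBB} => {({}{}){}{}BB}   [B -> { }]
{({}{}){}{}BB} => {({}{}){}{}{}B}   [B -> { }]
{({}{}){}{}{}B} => {({}{}){}{}{}{}}   [B -> { }]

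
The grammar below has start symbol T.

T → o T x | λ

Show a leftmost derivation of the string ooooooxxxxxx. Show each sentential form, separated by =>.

T => oTx   [T → o T x]
oTx => ooTxx   [T → o T x]
ooTxx => oooTxxx   [T → o T x]
oooTxxx => ooooTxxxx   [T → o T x]
ooooTxxxx => oooooTxxxxx   [T → o T x]
oooooTxxxxx => ooooooTxxxxxx   [T → o T x]
ooooooTxxxxxx => ooooooxxxxxx   [T → λ]

T=>oTx=>ooTxx=>oooTxxx=>ooooTxxxx=>oooooTxxxxx=>ooooooTxxxxxx=>ooooooxxxxxx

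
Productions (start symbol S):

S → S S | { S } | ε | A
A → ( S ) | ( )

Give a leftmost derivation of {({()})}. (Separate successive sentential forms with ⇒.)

S ⇒ {S} ⇒ {A} ⇒ {(S)} ⇒ {({S})} ⇒ {({A})} ⇒ {({()})}

S ⇒ {S}   [S → { S }]
{S} ⇒ {A}   [S → A]
{A} ⇒ {(S)}   [A → ( S )]
{(S)} ⇒ {({S})}   [S → { S }]
{({S})} ⇒ {({A})}   [S → A]
{({A})} ⇒ {({()})}   [A → ( )]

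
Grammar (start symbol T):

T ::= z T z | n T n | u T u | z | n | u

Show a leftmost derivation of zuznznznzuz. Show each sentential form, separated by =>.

T=>zTz=>zuTuz=>zuzTzuz=>zuznTnzuz=>zuznzTznzuz=>zuznznznzuz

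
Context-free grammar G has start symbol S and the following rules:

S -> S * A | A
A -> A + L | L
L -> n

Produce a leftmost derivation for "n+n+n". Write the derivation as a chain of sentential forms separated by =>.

S => A   [S -> A]
A => A+L   [A -> A + L]
A+L => A+L+L   [A -> A + L]
A+L+L => L+L+L   [A -> L]
L+L+L => n+L+L   [L -> n]
n+L+L => n+n+L   [L -> n]
n+n+L => n+n+n   [L -> n]

S=>A=>A+L=>A+L+L=>L+L+L=>n+L+L=>n+n+L=>n+n+n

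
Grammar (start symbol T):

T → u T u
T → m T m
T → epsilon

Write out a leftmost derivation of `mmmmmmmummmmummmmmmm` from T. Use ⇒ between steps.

T ⇒ mTm   [T → m T m]
mTm ⇒ mmTmm   [T → m T m]
mmTmm ⇒ mmmTmmm   [T → m T m]
mmmTmmm ⇒ mmmmTmmmm   [T → m T m]
mmmmTmmmm ⇒ mmmmmTmmmmm   [T → m T m]
mmmmmTmmmmm ⇒ mmmmmmTmmmmmm   [T → m T m]
mmmmmmTmmmmmm ⇒ mmmmmmmTmmmmmmm   [T → m T m]
mmmmmmmTmmmmmmm ⇒ mmmmmmmuTummmmmmm   [T → u T u]
mmmmmmmuTummmmmmm ⇒ mmmmmmmumTmummmmmmm   [T → m T m]
mmmmmmmumTmummmmmmm ⇒ mmmmmmmummTmmummmmmmm   [T → m T m]
mmmmmmmummTmmummmmmmm ⇒ mmmmmmmummmmummmmmmm   [T → epsilon]

T ⇒ mTm ⇒ mmTmm ⇒ mmmTmmm ⇒ mmmmTmmmm ⇒ mmmmmTmmmmm ⇒ mmmmmmTmmmmmm ⇒ mmmmmmmTmmmmmmm ⇒ mmmmmmmuTummmmmmm ⇒ mmmmmmmumTmummmmmmm ⇒ mmmmmmmummTmmummmmmmm ⇒ mmmmmmmummmmummmmmmm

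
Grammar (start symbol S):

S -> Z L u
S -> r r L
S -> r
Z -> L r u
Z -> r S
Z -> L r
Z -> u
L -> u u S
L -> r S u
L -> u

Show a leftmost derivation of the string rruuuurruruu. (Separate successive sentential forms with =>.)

S => rrL => rruuS => rruuZLu => rruuLrLu => rruuuuSrLu => rruuuurrLrLu => rruuuurrurLu => rruuuurruruu

S => rrL   [S -> r r L]
rrL => rruuS   [L -> u u S]
rruuS => rruuZLu   [S -> Z L u]
rruuZLu => rruuLrLu   [Z -> L r]
rruuLrLu => rruuuuSrLu   [L -> u u S]
rruuuuSrLu => rruuuurrLrLu   [S -> r r L]
rruuuurrLrLu => rruuuurrurLu   [L -> u]
rruuuurrurLu => rruuuurruruu   [L -> u]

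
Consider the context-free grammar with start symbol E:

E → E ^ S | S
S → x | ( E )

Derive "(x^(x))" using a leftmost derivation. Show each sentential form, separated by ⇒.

E ⇒ S ⇒ (E) ⇒ (E^S) ⇒ (S^S) ⇒ (x^S) ⇒ (x^(E)) ⇒ (x^(S)) ⇒ (x^(x))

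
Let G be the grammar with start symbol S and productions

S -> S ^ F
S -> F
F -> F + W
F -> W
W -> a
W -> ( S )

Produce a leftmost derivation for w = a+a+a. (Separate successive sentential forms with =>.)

S => F   [S -> F]
F => F+W   [F -> F + W]
F+W => F+W+W   [F -> F + W]
F+W+W => W+W+W   [F -> W]
W+W+W => a+W+W   [W -> a]
a+W+W => a+a+W   [W -> a]
a+a+W => a+a+a   [W -> a]

S=>F=>F+W=>F+W+W=>W+W+W=>a+W+W=>a+a+W=>a+a+a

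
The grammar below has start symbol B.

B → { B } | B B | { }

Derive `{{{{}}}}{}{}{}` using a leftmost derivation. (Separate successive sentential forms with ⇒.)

B ⇒ BB   [B → B B]
BB ⇒ BBB   [B → B B]
BBB ⇒ {B}BB   [B → { B }]
{B}BB ⇒ {{B}}BB   [B → { B }]
{{B}}BB ⇒ {{{B}}}BB   [B → { B }]
{{{B}}}BB ⇒ {{{{}}}}BB   [B → { }]
{{{{}}}}BB ⇒ {{{{}}}}BBB   [B → B B]
{{{{}}}}BBB ⇒ {{{{}}}}{}BB   [B → { }]
{{{{}}}}{}BB ⇒ {{{{}}}}{}{}B   [B → { }]
{{{{}}}}{}{}B ⇒ {{{{}}}}{}{}{}   [B → { }]

B ⇒ BB ⇒ BBB ⇒ {B}BB ⇒ {{B}}BB ⇒ {{{B}}}BB ⇒ {{{{}}}}BB ⇒ {{{{}}}}BBB ⇒ {{{{}}}}{}BB ⇒ {{{{}}}}{}{}B ⇒ {{{{}}}}{}{}{}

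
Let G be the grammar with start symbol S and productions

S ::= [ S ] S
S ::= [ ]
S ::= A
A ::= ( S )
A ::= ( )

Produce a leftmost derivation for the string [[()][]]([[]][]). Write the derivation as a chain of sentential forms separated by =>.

S => [S]S => [[S]S]S => [[A]S]S => [[()]S]S => [[()][]]S => [[()][]]A => [[()][]](S) => [[()][]]([S]S) => [[()][]]([[]]S) => [[()][]]([[]][])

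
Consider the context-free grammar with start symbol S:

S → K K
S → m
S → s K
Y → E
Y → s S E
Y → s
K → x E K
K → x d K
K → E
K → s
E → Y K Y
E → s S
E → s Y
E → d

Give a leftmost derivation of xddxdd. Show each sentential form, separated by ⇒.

S ⇒ KK   [S → K K]
KK ⇒ xdKK   [K → x d K]
xdKK ⇒ xdEK   [K → E]
xdEK ⇒ xddK   [E → d]
xddK ⇒ xddxdK   [K → x d K]
xddxdK ⇒ xddxdE   [K → E]
xddxdE ⇒ xddxdd   [E → d]

S ⇒ KK ⇒ xdKK ⇒ xdEK ⇒ xddK ⇒ xddxdK ⇒ xddxdE ⇒ xddxdd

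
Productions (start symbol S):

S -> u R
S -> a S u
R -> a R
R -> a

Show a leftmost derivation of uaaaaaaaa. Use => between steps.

S => uR   [S -> u R]
uR => uaR   [R -> a R]
uaR => uaaR   [R -> a R]
uaaR => uaaaR   [R -> a R]
uaaaR => uaaaaR   [R -> a R]
uaaaaR => uaaaaaR   [R -> a R]
uaaaaaR => uaaaaaaR   [R -> a R]
uaaaaaaR => uaaaaaaaR   [R -> a R]
uaaaaaaaR => uaaaaaaaa   [R -> a]

S=>uR=>uaR=>uaaR=>uaaaR=>uaaaaR=>uaaaaaR=>uaaaaaaR=>uaaaaaaaR=>uaaaaaaaa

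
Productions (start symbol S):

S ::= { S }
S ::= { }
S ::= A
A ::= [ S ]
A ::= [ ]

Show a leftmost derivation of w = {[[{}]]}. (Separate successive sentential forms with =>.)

S=>{S}=>{A}=>{[S]}=>{[A]}=>{[[S]]}=>{[[{}]]}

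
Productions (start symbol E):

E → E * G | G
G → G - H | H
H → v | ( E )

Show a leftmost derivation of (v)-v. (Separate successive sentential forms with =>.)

E=>G=>G-H=>H-H=>(E)-H=>(G)-H=>(H)-H=>(v)-H=>(v)-v

E => G   [E → G]
G => G-H   [G → G - H]
G-H => H-H   [G → H]
H-H => (E)-H   [H → ( E )]
(E)-H => (G)-H   [E → G]
(G)-H => (H)-H   [G → H]
(H)-H => (v)-H   [H → v]
(v)-H => (v)-v   [H → v]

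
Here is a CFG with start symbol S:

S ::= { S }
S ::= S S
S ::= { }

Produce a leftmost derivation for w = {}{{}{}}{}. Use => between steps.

S => SS   [S ::= S S]
SS => {}S   [S ::= { }]
{}S => {}SS   [S ::= S S]
{}SS => {}{S}S   [S ::= { S }]
{}{S}S => {}{SS}S   [S ::= S S]
{}{SS}S => {}{{}S}S   [S ::= { }]
{}{{}S}S => {}{{}{}}S   [S ::= { }]
{}{{}{}}S => {}{{}{}}{}   [S ::= { }]

S => SS => {}S => {}SS => {}{S}S => {}{SS}S => {}{{}S}S => {}{{}{}}S => {}{{}{}}{}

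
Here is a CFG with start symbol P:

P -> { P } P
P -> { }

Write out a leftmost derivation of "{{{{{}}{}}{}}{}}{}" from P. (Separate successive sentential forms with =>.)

P=>{P}P=>{{P}P}P=>{{{P}P}P}P=>{{{{P}P}P}P}P=>{{{{{}}P}P}P}P=>{{{{{}}{}}P}P}P=>{{{{{}}{}}{}}P}P=>{{{{{}}{}}{}}{}}P=>{{{{{}}{}}{}}{}}{}

P => {P}P   [P -> { P } P]
{P}P => {{P}P}P   [P -> { P } P]
{{P}P}P => {{{P}P}P}P   [P -> { P } P]
{{{P}P}P}P => {{{{P}P}P}P}P   [P -> { P } P]
{{{{P}P}P}P}P => {{{{{}}P}P}P}P   [P -> { }]
{{{{{}}P}P}P}P => {{{{{}}{}}P}P}P   [P -> { }]
{{{{{}}{}}P}P}P => {{{{{}}{}}{}}P}P   [P -> { }]
{{{{{}}{}}{}}P}P => {{{{{}}{}}{}}{}}P   [P -> { }]
{{{{{}}{}}{}}{}}P => {{{{{}}{}}{}}{}}{}   [P -> { }]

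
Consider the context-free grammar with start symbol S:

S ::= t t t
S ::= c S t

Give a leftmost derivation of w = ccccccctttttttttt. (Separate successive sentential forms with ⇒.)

S ⇒ cSt   [S ::= c S t]
cSt ⇒ ccStt   [S ::= c S t]
ccStt ⇒ cccSttt   [S ::= c S t]
cccSttt ⇒ ccccStttt   [S ::= c S t]
ccccStttt ⇒ cccccSttttt   [S ::= c S t]
cccccSttttt ⇒ ccccccStttttt   [S ::= c S t]
ccccccStttttt ⇒ cccccccSttttttt   [S ::= c S t]
cccccccSttttttt ⇒ ccccccctttttttttt   [S ::= t t t]

S⇒cSt⇒ccStt⇒cccSttt⇒ccccStttt⇒cccccSttttt⇒ccccccStttttt⇒cccccccSttttttt⇒ccccccctttttttttt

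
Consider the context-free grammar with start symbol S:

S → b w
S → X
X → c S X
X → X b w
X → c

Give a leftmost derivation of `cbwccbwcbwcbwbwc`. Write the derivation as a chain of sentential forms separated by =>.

S => X   [S → X]
X => cSX   [X → c S X]
cSX => cbwX   [S → b w]
cbwX => cbwcSX   [X → c S X]
cbwcSX => cbwcXX   [S → X]
cbwcXX => cbwcXbwX   [X → X b w]
cbwcXbwX => cbwcXbwbwX   [X → X b w]
cbwcXbwbwX => cbwccSXbwbwX   [X → c S X]
cbwccSXbwbwX => cbwccbwXbwbwX   [S → b w]
cbwccbwXbwbwX => cbwccbwcSXbwbwX   [X → c S X]
cbwccbwcSXbwbwX => cbwccbwcbwXbwbwX   [S → b w]
cbwccbwcbwXbwbwX => cbwccbwcbwcbwbwX   [X → c]
cbwccbwcbwcbwbwX => cbwccbwcbwcbwbwc   [X → c]

S=>X=>cSX=>cbwX=>cbwcSX=>cbwcXX=>cbwcXbwX=>cbwcXbwbwX=>cbwccSXbwbwX=>cbwccbwXbwbwX=>cbwccbwcSXbwbwX=>cbwccbwcbwXbwbwX=>cbwccbwcbwcbwbwX=>cbwccbwcbwcbwbwc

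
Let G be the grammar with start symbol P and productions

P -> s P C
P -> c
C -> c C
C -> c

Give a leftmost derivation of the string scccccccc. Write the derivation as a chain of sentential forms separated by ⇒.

P ⇒ sPC ⇒ scC ⇒ sccC ⇒ scccC ⇒ sccccC ⇒ scccccC ⇒ sccccccC ⇒ scccccccC ⇒ scccccccc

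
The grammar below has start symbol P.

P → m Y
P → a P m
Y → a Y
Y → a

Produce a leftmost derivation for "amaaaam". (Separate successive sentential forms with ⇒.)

P ⇒ aPm   [P → a P m]
aPm ⇒ amYm   [P → m Y]
amYm ⇒ amaYm   [Y → a Y]
amaYm ⇒ amaaYm   [Y → a Y]
amaaYm ⇒ amaaaYm   [Y → a Y]
amaaaYm ⇒ amaaaam   [Y → a]

P⇒aPm⇒amYm⇒amaYm⇒amaaYm⇒amaaaYm⇒amaaaam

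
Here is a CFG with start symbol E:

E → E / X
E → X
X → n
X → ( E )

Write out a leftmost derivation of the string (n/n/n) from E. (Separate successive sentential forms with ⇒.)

E⇒X⇒(E)⇒(E/X)⇒(E/X/X)⇒(X/X/X)⇒(n/X/X)⇒(n/n/X)⇒(n/n/n)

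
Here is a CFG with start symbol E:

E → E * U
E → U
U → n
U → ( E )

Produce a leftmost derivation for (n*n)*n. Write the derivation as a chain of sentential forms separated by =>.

E => E*U => U*U => (E)*U => (E*U)*U => (U*U)*U => (n*U)*U => (n*n)*U => (n*n)*n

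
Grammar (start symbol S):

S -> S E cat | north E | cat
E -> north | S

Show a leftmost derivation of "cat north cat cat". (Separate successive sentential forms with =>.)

S => S E cat   [S -> S E cat]
S E cat => cat E cat   [S -> cat]
cat E cat => cat S cat   [E -> S]
cat S cat => cat north E cat   [S -> north E]
cat north E cat => cat north S cat   [E -> S]
cat north S cat => cat north cat cat   [S -> cat]

S => S E cat => cat E cat => cat S cat => cat north E cat => cat north S cat => cat north cat cat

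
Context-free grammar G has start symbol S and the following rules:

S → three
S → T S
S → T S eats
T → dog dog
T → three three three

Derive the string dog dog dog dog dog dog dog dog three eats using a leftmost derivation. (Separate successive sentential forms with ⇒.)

S ⇒ T S eats ⇒ dog dog S eats ⇒ dog dog T S eats ⇒ dog dog dog dog S eats ⇒ dog dog dog dog T S eats ⇒ dog dog dog dog dog dog S eats ⇒ dog dog dog dog dog dog T S eats ⇒ dog dog dog dog dog dog dog dog S eats ⇒ dog dog dog dog dog dog dog dog three eats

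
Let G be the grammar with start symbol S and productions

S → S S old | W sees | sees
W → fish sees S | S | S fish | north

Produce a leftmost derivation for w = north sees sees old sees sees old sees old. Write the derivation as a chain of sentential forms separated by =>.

S => S S old => S S old S old => W sees S old S old => S sees S old S old => S S old sees S old S old => W sees S old sees S old S old => north sees S old sees S old S old => north sees sees old sees S old S old => north sees sees old sees sees old S old => north sees sees old sees sees old sees old

S => S S old   [S → S S old]
S S old => S S old S old   [S → S S old]
S S old S old => W sees S old S old   [S → W sees]
W sees S old S old => S sees S old S old   [W → S]
S sees S old S old => S S old sees S old S old   [S → S S old]
S S old sees S old S old => W sees S old sees S old S old   [S → W sees]
W sees S old sees S old S old => north sees S old sees S old S old   [W → north]
north sees S old sees S old S old => north sees sees old sees S old S old   [S → sees]
north sees sees old sees S old S old => north sees sees old sees sees old S old   [S → sees]
north sees sees old sees sees old S old => north sees sees old sees sees old sees old   [S → sees]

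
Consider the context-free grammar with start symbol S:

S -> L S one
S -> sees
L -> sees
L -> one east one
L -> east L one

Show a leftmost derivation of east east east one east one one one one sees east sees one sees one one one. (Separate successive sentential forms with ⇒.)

S ⇒ L S one ⇒ east L one S one ⇒ east east L one one S one ⇒ east east east L one one one S one ⇒ east east east one east one one one one S one ⇒ east east east one east one one one one L S one one ⇒ east east east one east one one one one sees S one one ⇒ east east east one east one one one one sees L S one one one ⇒ east east east one east one one one one sees east L one S one one one ⇒ east east east one east one one one one sees east sees one S one one one ⇒ east east east one east one one one one sees east sees one sees one one one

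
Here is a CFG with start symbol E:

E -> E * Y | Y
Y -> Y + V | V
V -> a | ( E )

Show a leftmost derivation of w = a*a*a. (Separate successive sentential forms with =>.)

E => E*Y   [E -> E * Y]
E*Y => E*Y*Y   [E -> E * Y]
E*Y*Y => Y*Y*Y   [E -> Y]
Y*Y*Y => V*Y*Y   [Y -> V]
V*Y*Y => a*Y*Y   [V -> a]
a*Y*Y => a*V*Y   [Y -> V]
a*V*Y => a*a*Y   [V -> a]
a*a*Y => a*a*V   [Y -> V]
a*a*V => a*a*a   [V -> a]

E => E*Y => E*Y*Y => Y*Y*Y => V*Y*Y => a*Y*Y => a*V*Y => a*a*Y => a*a*V => a*a*a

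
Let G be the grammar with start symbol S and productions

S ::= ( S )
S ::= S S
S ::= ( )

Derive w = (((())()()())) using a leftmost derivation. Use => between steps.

S=>(S)=>((S))=>((SS))=>((SSS))=>((SSSS))=>(((S)SSS))=>(((())SSS))=>(((())()SS))=>(((())()()S))=>(((())()()()))

S => (S)   [S ::= ( S )]
(S) => ((S))   [S ::= ( S )]
((S)) => ((SS))   [S ::= S S]
((SS)) => ((SSS))   [S ::= S S]
((SSS)) => ((SSSS))   [S ::= S S]
((SSSS)) => (((S)SSS))   [S ::= ( S )]
(((S)SSS)) => (((())SSS))   [S ::= ( )]
(((())SSS)) => (((())()SS))   [S ::= ( )]
(((())()SS)) => (((())()()S))   [S ::= ( )]
(((())()()S)) => (((())()()()))   [S ::= ( )]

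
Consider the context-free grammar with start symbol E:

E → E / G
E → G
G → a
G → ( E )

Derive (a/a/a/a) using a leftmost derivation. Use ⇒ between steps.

E ⇒ G   [E → G]
G ⇒ (E)   [G → ( E )]
(E) ⇒ (E/G)   [E → E / G]
(E/G) ⇒ (E/G/G)   [E → E / G]
(E/G/G) ⇒ (E/G/G/G)   [E → E / G]
(E/G/G/G) ⇒ (G/G/G/G)   [E → G]
(G/G/G/G) ⇒ (a/G/G/G)   [G → a]
(a/G/G/G) ⇒ (a/a/G/G)   [G → a]
(a/a/G/G) ⇒ (a/a/a/G)   [G → a]
(a/a/a/G) ⇒ (a/a/a/a)   [G → a]

E ⇒ G ⇒ (E) ⇒ (E/G) ⇒ (E/G/G) ⇒ (E/G/G/G) ⇒ (G/G/G/G) ⇒ (a/G/G/G) ⇒ (a/a/G/G) ⇒ (a/a/a/G) ⇒ (a/a/a/a)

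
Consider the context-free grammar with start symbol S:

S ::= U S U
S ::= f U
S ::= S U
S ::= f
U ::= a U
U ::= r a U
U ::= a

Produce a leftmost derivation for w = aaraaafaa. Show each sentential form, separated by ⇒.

S ⇒ USU   [S ::= U S U]
USU ⇒ aUSU   [U ::= a U]
aUSU ⇒ aaSU   [U ::= a]
aaSU ⇒ aaUSUU   [S ::= U S U]
aaUSUU ⇒ aaraUSUU   [U ::= r a U]
aaraUSUU ⇒ aaraaUSUU   [U ::= a U]
aaraaUSUU ⇒ aaraaaSUU   [U ::= a]
aaraaaSUU ⇒ aaraaafUU   [S ::= f]
aaraaafUU ⇒ aaraaafaU   [U ::= a]
aaraaafaU ⇒ aaraaafaa   [U ::= a]

S ⇒ USU ⇒ aUSU ⇒ aaSU ⇒ aaUSUU ⇒ aaraUSUU ⇒ aaraaUSUU ⇒ aaraaaSUU ⇒ aaraaafUU ⇒ aaraaafaU ⇒ aaraaafaa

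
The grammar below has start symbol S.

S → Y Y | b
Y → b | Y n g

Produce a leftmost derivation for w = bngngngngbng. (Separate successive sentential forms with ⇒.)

S ⇒ YY   [S → Y Y]
YY ⇒ YngY   [Y → Y n g]
YngY ⇒ YngngY   [Y → Y n g]
YngngY ⇒ YngngngY   [Y → Y n g]
YngngngY ⇒ YngngngngY   [Y → Y n g]
YngngngngY ⇒ bngngngngY   [Y → b]
bngngngngY ⇒ bngngngngYng   [Y → Y n g]
bngngngngYng ⇒ bngngngngbng   [Y → b]

S ⇒ YY ⇒ YngY ⇒ YngngY ⇒ YngngngY ⇒ YngngngngY ⇒ bngngngngY ⇒ bngngngngYng ⇒ bngngngngbng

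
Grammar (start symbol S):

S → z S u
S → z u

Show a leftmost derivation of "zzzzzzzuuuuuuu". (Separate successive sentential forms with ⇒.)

S ⇒ zSu   [S → z S u]
zSu ⇒ zzSuu   [S → z S u]
zzSuu ⇒ zzzSuuu   [S → z S u]
zzzSuuu ⇒ zzzzSuuuu   [S → z S u]
zzzzSuuuu ⇒ zzzzzSuuuuu   [S → z S u]
zzzzzSuuuuu ⇒ zzzzzzSuuuuuu   [S → z S u]
zzzzzzSuuuuuu ⇒ zzzzzzzuuuuuuu   [S → z u]

S ⇒ zSu ⇒ zzSuu ⇒ zzzSuuu ⇒ zzzzSuuuu ⇒ zzzzzSuuuuu ⇒ zzzzzzSuuuuuu ⇒ zzzzzzzuuuuuuu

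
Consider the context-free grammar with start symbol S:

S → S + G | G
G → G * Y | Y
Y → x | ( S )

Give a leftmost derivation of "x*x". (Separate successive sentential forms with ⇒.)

S⇒G⇒G*Y⇒Y*Y⇒x*Y⇒x*x

S ⇒ G   [S → G]
G ⇒ G*Y   [G → G * Y]
G*Y ⇒ Y*Y   [G → Y]
Y*Y ⇒ x*Y   [Y → x]
x*Y ⇒ x*x   [Y → x]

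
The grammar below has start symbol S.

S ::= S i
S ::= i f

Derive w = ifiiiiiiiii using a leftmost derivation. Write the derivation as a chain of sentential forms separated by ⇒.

S ⇒ Si ⇒ Sii ⇒ Siii ⇒ Siiii ⇒ Siiiii ⇒ Siiiiii ⇒ Siiiiiii ⇒ Siiiiiiii ⇒ Siiiiiiiii ⇒ ifiiiiiiiii

S ⇒ Si   [S ::= S i]
Si ⇒ Sii   [S ::= S i]
Sii ⇒ Siii   [S ::= S i]
Siii ⇒ Siiii   [S ::= S i]
Siiii ⇒ Siiiii   [S ::= S i]
Siiiii ⇒ Siiiiii   [S ::= S i]
Siiiiii ⇒ Siiiiiii   [S ::= S i]
Siiiiiii ⇒ Siiiiiiii   [S ::= S i]
Siiiiiiii ⇒ Siiiiiiiii   [S ::= S i]
Siiiiiiiii ⇒ ifiiiiiiiii   [S ::= i f]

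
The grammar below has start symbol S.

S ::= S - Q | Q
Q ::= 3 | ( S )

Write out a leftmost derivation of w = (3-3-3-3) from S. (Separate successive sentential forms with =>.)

S => Q   [S ::= Q]
Q => (S)   [Q ::= ( S )]
(S) => (S-Q)   [S ::= S - Q]
(S-Q) => (S-Q-Q)   [S ::= S - Q]
(S-Q-Q) => (S-Q-Q-Q)   [S ::= S - Q]
(S-Q-Q-Q) => (Q-Q-Q-Q)   [S ::= Q]
(Q-Q-Q-Q) => (3-Q-Q-Q)   [Q ::= 3]
(3-Q-Q-Q) => (3-3-Q-Q)   [Q ::= 3]
(3-3-Q-Q) => (3-3-3-Q)   [Q ::= 3]
(3-3-3-Q) => (3-3-3-3)   [Q ::= 3]

S => Q => (S) => (S-Q) => (S-Q-Q) => (S-Q-Q-Q) => (Q-Q-Q-Q) => (3-Q-Q-Q) => (3-3-Q-Q) => (3-3-3-Q) => (3-3-3-3)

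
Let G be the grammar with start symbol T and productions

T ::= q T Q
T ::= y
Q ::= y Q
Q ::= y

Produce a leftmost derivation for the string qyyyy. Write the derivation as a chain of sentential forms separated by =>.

T => qTQ => qyQ => qyyQ => qyyyQ => qyyyy

T => qTQ   [T ::= q T Q]
qTQ => qyQ   [T ::= y]
qyQ => qyyQ   [Q ::= y Q]
qyyQ => qyyyQ   [Q ::= y Q]
qyyyQ => qyyyy   [Q ::= y]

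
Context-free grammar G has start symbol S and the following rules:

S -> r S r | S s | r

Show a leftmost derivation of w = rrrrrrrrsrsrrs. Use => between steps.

S=>Ss=>rSrs=>rrSrrs=>rrSsrrs=>rrrSrsrrs=>rrrSsrsrrs=>rrrrSrsrsrrs=>rrrrrSrrsrsrrs=>rrrrrrrrsrsrrs

S => Ss   [S -> S s]
Ss => rSrs   [S -> r S r]
rSrs => rrSrrs   [S -> r S r]
rrSrrs => rrSsrrs   [S -> S s]
rrSsrrs => rrrSrsrrs   [S -> r S r]
rrrSrsrrs => rrrSsrsrrs   [S -> S s]
rrrSsrsrrs => rrrrSrsrsrrs   [S -> r S r]
rrrrSrsrsrrs => rrrrrSrrsrsrrs   [S -> r S r]
rrrrrSrrsrsrrs => rrrrrrrrsrsrrs   [S -> r]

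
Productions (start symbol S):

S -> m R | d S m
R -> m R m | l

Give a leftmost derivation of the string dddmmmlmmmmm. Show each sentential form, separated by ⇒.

S⇒dSm⇒ddSmm⇒dddSmmm⇒dddmRmmm⇒dddmmRmmmm⇒dddmmmRmmmmm⇒dddmmmlmmmmm

S ⇒ dSm   [S -> d S m]
dSm ⇒ ddSmm   [S -> d S m]
ddSmm ⇒ dddSmmm   [S -> d S m]
dddSmmm ⇒ dddmRmmm   [S -> m R]
dddmRmmm ⇒ dddmmRmmmm   [R -> m R m]
dddmmRmmmm ⇒ dddmmmRmmmmm   [R -> m R m]
dddmmmRmmmmm ⇒ dddmmmlmmmmm   [R -> l]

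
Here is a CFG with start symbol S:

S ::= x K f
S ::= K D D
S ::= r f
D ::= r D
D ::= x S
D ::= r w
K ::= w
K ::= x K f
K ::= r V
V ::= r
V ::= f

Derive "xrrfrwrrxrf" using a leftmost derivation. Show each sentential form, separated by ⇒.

S⇒KDD⇒xKfDD⇒xrVfDD⇒xrrfDD⇒xrrfrwD⇒xrrfrwrD⇒xrrfrwrrD⇒xrrfrwrrxS⇒xrrfrwrrxrf

S ⇒ KDD   [S ::= K D D]
KDD ⇒ xKfDD   [K ::= x K f]
xKfDD ⇒ xrVfDD   [K ::= r V]
xrVfDD ⇒ xrrfDD   [V ::= r]
xrrfDD ⇒ xrrfrwD   [D ::= r w]
xrrfrwD ⇒ xrrfrwrD   [D ::= r D]
xrrfrwrD ⇒ xrrfrwrrD   [D ::= r D]
xrrfrwrrD ⇒ xrrfrwrrxS   [D ::= x S]
xrrfrwrrxS ⇒ xrrfrwrrxrf   [S ::= r f]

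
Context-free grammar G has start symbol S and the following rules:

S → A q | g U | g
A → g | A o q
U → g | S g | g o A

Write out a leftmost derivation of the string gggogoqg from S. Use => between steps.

S => gU => gSg => ggUg => gggoAg => gggoAoqg => gggogoqg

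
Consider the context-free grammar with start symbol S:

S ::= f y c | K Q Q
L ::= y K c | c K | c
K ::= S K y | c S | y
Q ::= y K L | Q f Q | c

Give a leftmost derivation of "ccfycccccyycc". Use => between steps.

S => KQQ => SKyQQ => KQQKyQQ => cSQQKyQQ => cKQQQQKyQQ => ccSQQQQKyQQ => ccfycQQQQKyQQ => ccfyccQQQKyQQ => ccfycccQQKyQQ => ccfyccccQKyQQ => ccfycccccKyQQ => ccfycccccyyQQ => ccfycccccyycQ => ccfycccccyycc

S => KQQ   [S ::= K Q Q]
KQQ => SKyQQ   [K ::= S K y]
SKyQQ => KQQKyQQ   [S ::= K Q Q]
KQQKyQQ => cSQQKyQQ   [K ::= c S]
cSQQKyQQ => cKQQQQKyQQ   [S ::= K Q Q]
cKQQQQKyQQ => ccSQQQQKyQQ   [K ::= c S]
ccSQQQQKyQQ => ccfycQQQQKyQQ   [S ::= f y c]
ccfycQQQQKyQQ => ccfyccQQQKyQQ   [Q ::= c]
ccfyccQQQKyQQ => ccfycccQQKyQQ   [Q ::= c]
ccfycccQQKyQQ => ccfyccccQKyQQ   [Q ::= c]
ccfyccccQKyQQ => ccfycccccKyQQ   [Q ::= c]
ccfycccccKyQQ => ccfycccccyyQQ   [K ::= y]
ccfycccccyyQQ => ccfycccccyycQ   [Q ::= c]
ccfycccccyycQ => ccfycccccyycc   [Q ::= c]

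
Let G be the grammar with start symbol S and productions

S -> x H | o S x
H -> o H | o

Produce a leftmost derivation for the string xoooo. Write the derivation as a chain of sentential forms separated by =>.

S => xH   [S -> x H]
xH => xoH   [H -> o H]
xoH => xooH   [H -> o H]
xooH => xoooH   [H -> o H]
xoooH => xoooo   [H -> o]

S => xH => xoH => xooH => xoooH => xoooo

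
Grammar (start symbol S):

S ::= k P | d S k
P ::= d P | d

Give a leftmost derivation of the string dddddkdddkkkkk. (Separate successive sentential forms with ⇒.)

S ⇒ dSk   [S ::= d S k]
dSk ⇒ ddSkk   [S ::= d S k]
ddSkk ⇒ dddSkkk   [S ::= d S k]
dddSkkk ⇒ ddddSkkkk   [S ::= d S k]
ddddSkkkk ⇒ dddddSkkkkk   [S ::= d S k]
dddddSkkkkk ⇒ dddddkPkkkkk   [S ::= k P]
dddddkPkkkkk ⇒ dddddkdPkkkkk   [P ::= d P]
dddddkdPkkkkk ⇒ dddddkddPkkkkk   [P ::= d P]
dddddkddPkkkkk ⇒ dddddkdddkkkkk   [P ::= d]

S⇒dSk⇒ddSkk⇒dddSkkk⇒ddddSkkkk⇒dddddSkkkkk⇒dddddkPkkkkk⇒dddddkdPkkkkk⇒dddddkddPkkkkk⇒dddddkdddkkkkk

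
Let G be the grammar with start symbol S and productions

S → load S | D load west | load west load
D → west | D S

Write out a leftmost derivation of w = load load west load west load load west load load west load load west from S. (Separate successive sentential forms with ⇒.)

S ⇒ load S   [S → load S]
load S ⇒ load load S   [S → load S]
load load S ⇒ load load D load west   [S → D load west]
load load D load west ⇒ load load D S load west   [D → D S]
load load D S load west ⇒ load load D S S load west   [D → D S]
load load D S S load west ⇒ load load D S S S load west   [D → D S]
load load D S S S load west ⇒ load load west S S S load west   [D → west]
load load west S S S load west ⇒ load load west load west load S S load west   [S → load west load]
load load west load west load S S load west ⇒ load load west load west load load west load S load west   [S → load west load]
load load west load west load load west load S load west ⇒ load load west load west load load west load load west load load west   [S → load west load]

S ⇒ load S ⇒ load load S ⇒ load load D load west ⇒ load load D S load west ⇒ load load D S S load west ⇒ load load D S S S load west ⇒ load load west S S S load west ⇒ load load west load west load S S load west ⇒ load load west load west load load west load S load west ⇒ load load west load west load load west load load west load load west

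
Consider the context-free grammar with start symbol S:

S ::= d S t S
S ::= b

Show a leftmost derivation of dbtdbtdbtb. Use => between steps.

S=>dStS=>dbtS=>dbtdStS=>dbtdbtS=>dbtdbtdStS=>dbtdbtdbtS=>dbtdbtdbtb

S => dStS   [S ::= d S t S]
dStS => dbtS   [S ::= b]
dbtS => dbtdStS   [S ::= d S t S]
dbtdStS => dbtdbtS   [S ::= b]
dbtdbtS => dbtdbtdStS   [S ::= d S t S]
dbtdbtdStS => dbtdbtdbtS   [S ::= b]
dbtdbtdbtS => dbtdbtdbtb   [S ::= b]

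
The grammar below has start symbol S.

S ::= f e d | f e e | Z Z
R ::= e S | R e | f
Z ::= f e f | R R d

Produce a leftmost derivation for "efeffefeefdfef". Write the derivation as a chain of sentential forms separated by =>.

S => ZZ => RRdZ => ReRdZ => ReeRdZ => eSeeRdZ => eZZeeRdZ => efefZeeRdZ => efeffefeeRdZ => efeffefeefdZ => efeffefeefdfef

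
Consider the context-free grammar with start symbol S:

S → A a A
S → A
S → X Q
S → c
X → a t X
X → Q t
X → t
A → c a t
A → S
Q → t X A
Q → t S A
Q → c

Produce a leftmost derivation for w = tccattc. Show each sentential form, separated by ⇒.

S⇒XQ⇒QtQ⇒tSAtQ⇒tcAtQ⇒tccattQ⇒tccattc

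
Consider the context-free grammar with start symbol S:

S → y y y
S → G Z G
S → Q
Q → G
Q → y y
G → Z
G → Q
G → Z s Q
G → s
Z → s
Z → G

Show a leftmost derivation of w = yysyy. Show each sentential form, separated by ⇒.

S ⇒ Q   [S → Q]
Q ⇒ G   [Q → G]
G ⇒ ZsQ   [G → Z s Q]
ZsQ ⇒ GsQ   [Z → G]
GsQ ⇒ QsQ   [G → Q]
QsQ ⇒ yysQ   [Q → y y]
yysQ ⇒ yysyy   [Q → y y]

S ⇒ Q ⇒ G ⇒ ZsQ ⇒ GsQ ⇒ QsQ ⇒ yysQ ⇒ yysyy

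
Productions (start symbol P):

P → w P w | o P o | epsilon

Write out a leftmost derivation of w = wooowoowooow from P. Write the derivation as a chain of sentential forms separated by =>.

P=>wPw=>woPow=>wooPoow=>woooPooow=>wooowPwooow=>wooowoPowooow=>wooowoowooow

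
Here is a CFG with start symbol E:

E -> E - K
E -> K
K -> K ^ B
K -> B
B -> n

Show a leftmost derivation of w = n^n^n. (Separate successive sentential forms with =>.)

E => K   [E -> K]
K => K^B   [K -> K ^ B]
K^B => K^B^B   [K -> K ^ B]
K^B^B => B^B^B   [K -> B]
B^B^B => n^B^B   [B -> n]
n^B^B => n^n^B   [B -> n]
n^n^B => n^n^n   [B -> n]

E => K => K^B => K^B^B => B^B^B => n^B^B => n^n^B => n^n^n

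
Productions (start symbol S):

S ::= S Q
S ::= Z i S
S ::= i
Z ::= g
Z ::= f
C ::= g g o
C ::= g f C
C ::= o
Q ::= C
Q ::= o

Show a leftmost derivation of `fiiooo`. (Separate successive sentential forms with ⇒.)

S ⇒ SQ   [S ::= S Q]
SQ ⇒ ZiSQ   [S ::= Z i S]
ZiSQ ⇒ fiSQ   [Z ::= f]
fiSQ ⇒ fiSQQ   [S ::= S Q]
fiSQQ ⇒ fiSQQQ   [S ::= S Q]
fiSQQQ ⇒ fiiQQQ   [S ::= i]
fiiQQQ ⇒ fiioQQ   [Q ::= o]
fiioQQ ⇒ fiiooQ   [Q ::= o]
fiiooQ ⇒ fiiooo   [Q ::= o]

S ⇒ SQ ⇒ ZiSQ ⇒ fiSQ ⇒ fiSQQ ⇒ fiSQQQ ⇒ fiiQQQ ⇒ fiioQQ ⇒ fiiooQ ⇒ fiiooo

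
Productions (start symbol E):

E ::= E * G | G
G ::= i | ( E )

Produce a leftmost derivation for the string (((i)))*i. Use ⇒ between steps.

E ⇒ E*G ⇒ G*G ⇒ (E)*G ⇒ (G)*G ⇒ ((E))*G ⇒ ((G))*G ⇒ (((E)))*G ⇒ (((G)))*G ⇒ (((i)))*G ⇒ (((i)))*i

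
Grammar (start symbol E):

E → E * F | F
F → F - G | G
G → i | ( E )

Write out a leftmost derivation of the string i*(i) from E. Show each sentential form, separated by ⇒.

E ⇒ E*F ⇒ F*F ⇒ G*F ⇒ i*F ⇒ i*G ⇒ i*(E) ⇒ i*(F) ⇒ i*(G) ⇒ i*(i)

E ⇒ E*F   [E → E * F]
E*F ⇒ F*F   [E → F]
F*F ⇒ G*F   [F → G]
G*F ⇒ i*F   [G → i]
i*F ⇒ i*G   [F → G]
i*G ⇒ i*(E)   [G → ( E )]
i*(E) ⇒ i*(F)   [E → F]
i*(F) ⇒ i*(G)   [F → G]
i*(G) ⇒ i*(i)   [G → i]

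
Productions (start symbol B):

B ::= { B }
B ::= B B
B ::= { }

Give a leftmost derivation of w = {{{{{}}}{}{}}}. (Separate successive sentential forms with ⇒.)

B ⇒ {B} ⇒ {{B}} ⇒ {{BB}} ⇒ {{{B}B}} ⇒ {{{{B}}B}} ⇒ {{{{{}}}B}} ⇒ {{{{{}}}BB}} ⇒ {{{{{}}}{}B}} ⇒ {{{{{}}}{}{}}}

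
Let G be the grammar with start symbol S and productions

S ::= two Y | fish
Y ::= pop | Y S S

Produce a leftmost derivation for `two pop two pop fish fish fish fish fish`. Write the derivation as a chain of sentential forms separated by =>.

S => two Y => two Y S S => two Y S S S S => two pop S S S S => two pop two Y S S S => two pop two Y S S S S S => two pop two pop S S S S S => two pop two pop fish S S S S => two pop two pop fish fish S S S => two pop two pop fish fish fish S S => two pop two pop fish fish fish fish S => two pop two pop fish fish fish fish fish

S => two Y   [S ::= two Y]
two Y => two Y S S   [Y ::= Y S S]
two Y S S => two Y S S S S   [Y ::= Y S S]
two Y S S S S => two pop S S S S   [Y ::= pop]
two pop S S S S => two pop two Y S S S   [S ::= two Y]
two pop two Y S S S => two pop two Y S S S S S   [Y ::= Y S S]
two pop two Y S S S S S => two pop two pop S S S S S   [Y ::= pop]
two pop two pop S S S S S => two pop two pop fish S S S S   [S ::= fish]
two pop two pop fish S S S S => two pop two pop fish fish S S S   [S ::= fish]
two pop two pop fish fish S S S => two pop two pop fish fish fish S S   [S ::= fish]
two pop two pop fish fish fish S S => two pop two pop fish fish fish fish S   [S ::= fish]
two pop two pop fish fish fish fish S => two pop two pop fish fish fish fish fish   [S ::= fish]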